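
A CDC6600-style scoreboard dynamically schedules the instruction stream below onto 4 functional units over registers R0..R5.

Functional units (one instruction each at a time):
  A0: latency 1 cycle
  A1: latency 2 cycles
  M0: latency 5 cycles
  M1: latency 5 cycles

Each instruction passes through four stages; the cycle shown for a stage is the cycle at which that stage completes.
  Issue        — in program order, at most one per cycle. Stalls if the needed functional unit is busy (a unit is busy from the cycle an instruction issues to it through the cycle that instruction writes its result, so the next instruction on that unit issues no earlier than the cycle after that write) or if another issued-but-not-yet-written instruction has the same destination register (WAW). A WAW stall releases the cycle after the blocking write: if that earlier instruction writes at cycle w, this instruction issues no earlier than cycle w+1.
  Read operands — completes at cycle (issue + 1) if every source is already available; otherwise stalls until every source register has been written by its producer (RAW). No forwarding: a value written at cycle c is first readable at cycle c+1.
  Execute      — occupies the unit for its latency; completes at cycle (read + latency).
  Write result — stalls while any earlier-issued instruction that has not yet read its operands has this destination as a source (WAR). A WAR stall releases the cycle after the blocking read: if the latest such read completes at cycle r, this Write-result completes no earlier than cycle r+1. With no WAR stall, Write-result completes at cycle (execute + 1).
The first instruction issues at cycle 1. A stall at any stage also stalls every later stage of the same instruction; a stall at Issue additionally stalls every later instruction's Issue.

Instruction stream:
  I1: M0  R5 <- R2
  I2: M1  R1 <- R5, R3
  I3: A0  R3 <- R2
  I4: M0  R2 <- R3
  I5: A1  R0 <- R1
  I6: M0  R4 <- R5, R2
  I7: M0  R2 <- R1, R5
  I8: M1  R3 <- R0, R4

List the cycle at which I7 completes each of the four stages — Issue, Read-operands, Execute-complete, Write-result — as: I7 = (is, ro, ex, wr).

I7 = (26, 27, 32, 33)

1) issue 1, read 2, done 7, write 8
2) issue 2, read 9, done 14, write 15  <RAW R5: wait I1 write@8>
3) issue 3, read 4, done 5, write 10  <WAR R3: wait I2 read@9>
4) issue 9, read 11, done 16, write 17  <struct: M0 busy until I1 writes@8 / RAW R3: wait I3 write@10>
5) issue 10, read 16, done 18, write 19  <RAW R1: wait I2 write@15>
6) issue 18, read 19, done 24, write 25  <struct: M0 busy until I4 writes@17>
7) issue 26, read 27, done 32, write 33  <struct: M0 busy until I6 writes@25>
8) issue 27, read 28, done 33, write 34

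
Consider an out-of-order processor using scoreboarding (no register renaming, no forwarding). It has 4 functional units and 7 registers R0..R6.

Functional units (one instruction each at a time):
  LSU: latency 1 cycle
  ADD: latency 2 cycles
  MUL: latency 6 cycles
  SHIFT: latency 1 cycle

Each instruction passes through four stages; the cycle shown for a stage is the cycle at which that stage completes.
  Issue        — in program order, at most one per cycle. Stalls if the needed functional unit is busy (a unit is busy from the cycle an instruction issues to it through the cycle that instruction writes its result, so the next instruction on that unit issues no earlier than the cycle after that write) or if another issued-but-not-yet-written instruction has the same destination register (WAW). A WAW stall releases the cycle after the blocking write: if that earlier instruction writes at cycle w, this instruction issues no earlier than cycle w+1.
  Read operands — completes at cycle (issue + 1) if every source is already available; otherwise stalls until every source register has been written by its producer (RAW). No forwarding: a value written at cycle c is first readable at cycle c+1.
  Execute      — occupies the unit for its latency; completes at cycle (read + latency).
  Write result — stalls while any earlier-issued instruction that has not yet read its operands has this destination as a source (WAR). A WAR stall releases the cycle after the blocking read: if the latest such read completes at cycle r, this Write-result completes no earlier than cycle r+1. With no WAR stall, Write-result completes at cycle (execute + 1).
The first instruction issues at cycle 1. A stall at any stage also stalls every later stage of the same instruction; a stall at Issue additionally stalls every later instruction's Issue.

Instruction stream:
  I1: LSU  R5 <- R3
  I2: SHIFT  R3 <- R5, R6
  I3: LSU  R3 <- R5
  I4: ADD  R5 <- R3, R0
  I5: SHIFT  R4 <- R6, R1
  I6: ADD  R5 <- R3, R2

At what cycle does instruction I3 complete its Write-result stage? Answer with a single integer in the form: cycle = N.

cycle = 11

[I1] 1/2/3/4
[I2] 2/5/6/7  (RAW R5: wait I1 write@4)
[I3] 8/9/10/11  (WAW R3: wait I2 write@7)
[I4] 9/12/14/15  (RAW R3: wait I3 write@11)
[I5] 10/11/12/13
[I6] 16/17/19/20  (struct: ADD busy until I4 writes@15)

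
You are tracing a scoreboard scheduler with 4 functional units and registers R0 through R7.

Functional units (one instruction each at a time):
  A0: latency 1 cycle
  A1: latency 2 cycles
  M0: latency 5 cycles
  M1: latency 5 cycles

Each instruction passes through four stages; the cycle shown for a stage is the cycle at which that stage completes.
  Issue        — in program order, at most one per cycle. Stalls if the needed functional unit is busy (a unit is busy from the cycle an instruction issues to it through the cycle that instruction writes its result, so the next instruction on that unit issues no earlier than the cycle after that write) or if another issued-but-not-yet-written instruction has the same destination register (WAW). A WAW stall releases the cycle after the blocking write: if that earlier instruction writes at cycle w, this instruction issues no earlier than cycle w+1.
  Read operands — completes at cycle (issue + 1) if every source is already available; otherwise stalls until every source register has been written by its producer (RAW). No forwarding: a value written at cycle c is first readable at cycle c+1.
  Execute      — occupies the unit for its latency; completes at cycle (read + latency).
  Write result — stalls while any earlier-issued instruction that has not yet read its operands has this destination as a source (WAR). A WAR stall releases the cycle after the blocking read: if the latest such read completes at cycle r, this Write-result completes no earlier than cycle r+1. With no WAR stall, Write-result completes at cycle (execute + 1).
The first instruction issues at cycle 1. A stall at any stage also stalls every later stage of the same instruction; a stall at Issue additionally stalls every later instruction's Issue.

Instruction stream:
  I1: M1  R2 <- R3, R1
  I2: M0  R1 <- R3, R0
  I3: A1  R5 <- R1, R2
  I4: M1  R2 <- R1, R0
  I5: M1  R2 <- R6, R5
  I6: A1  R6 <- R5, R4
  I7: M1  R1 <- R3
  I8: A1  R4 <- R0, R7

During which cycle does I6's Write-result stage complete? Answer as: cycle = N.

I1  is:1  ro:2  ex:7  wr:8
I2  is:2  ro:3  ex:8  wr:9
I3  is:3  ro:10  ex:12  wr:13  — RAW R1: wait I2 write@9
I4  is:9  ro:10  ex:15  wr:16  — struct: M1 busy until I1 writes@8
I5  is:17  ro:18  ex:23  wr:24  — struct: M1 busy until I4 writes@16
I6  is:18  ro:19  ex:21  wr:22
I7  is:25  ro:26  ex:31  wr:32  — struct: M1 busy until I5 writes@24
I8  is:26  ro:27  ex:29  wr:30

cycle = 22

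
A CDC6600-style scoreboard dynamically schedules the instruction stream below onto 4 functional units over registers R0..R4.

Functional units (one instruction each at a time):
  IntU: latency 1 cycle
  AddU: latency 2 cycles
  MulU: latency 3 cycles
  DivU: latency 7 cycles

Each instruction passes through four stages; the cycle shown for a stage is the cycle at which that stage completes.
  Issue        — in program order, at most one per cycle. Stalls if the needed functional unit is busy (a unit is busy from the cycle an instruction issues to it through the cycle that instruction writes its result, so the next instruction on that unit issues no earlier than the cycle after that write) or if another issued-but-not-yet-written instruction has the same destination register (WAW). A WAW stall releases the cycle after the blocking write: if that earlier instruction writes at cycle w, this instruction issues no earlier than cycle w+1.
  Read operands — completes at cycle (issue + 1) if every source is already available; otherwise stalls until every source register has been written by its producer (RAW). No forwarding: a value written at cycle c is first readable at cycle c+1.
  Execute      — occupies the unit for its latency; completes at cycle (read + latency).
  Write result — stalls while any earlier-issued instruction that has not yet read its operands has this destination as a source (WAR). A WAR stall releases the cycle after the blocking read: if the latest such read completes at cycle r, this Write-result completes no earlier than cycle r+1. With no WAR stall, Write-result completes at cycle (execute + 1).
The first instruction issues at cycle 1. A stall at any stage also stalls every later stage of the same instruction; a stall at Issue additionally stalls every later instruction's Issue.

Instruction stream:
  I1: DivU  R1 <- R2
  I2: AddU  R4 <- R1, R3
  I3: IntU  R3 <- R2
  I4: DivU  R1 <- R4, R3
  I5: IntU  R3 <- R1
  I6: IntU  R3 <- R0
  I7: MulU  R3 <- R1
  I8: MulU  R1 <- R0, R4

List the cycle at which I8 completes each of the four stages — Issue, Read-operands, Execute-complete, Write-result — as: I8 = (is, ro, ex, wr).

  I1 | 1 | 2 | 9 | 10
  I2 | 2 | 11 | 13 | 14   RAW R1: wait I1 write@10
  I3 | 3 | 4 | 5 | 12   WAR R3: wait I2 read@11
  I4 | 11 | 15 | 22 | 23   struct: DivU busy until I1 writes@10 · RAW R4: wait I2 write@14
  I5 | 13 | 24 | 25 | 26   struct: IntU busy until I3 writes@12 · RAW R1: wait I4 write@23
  I6 | 27 | 28 | 29 | 30   struct: IntU busy until I5 writes@26
  I7 | 31 | 32 | 35 | 36   WAW R3: wait I6 write@30
  I8 | 37 | 38 | 41 | 42   struct: MulU busy until I7 writes@36

I8 = (37, 38, 41, 42)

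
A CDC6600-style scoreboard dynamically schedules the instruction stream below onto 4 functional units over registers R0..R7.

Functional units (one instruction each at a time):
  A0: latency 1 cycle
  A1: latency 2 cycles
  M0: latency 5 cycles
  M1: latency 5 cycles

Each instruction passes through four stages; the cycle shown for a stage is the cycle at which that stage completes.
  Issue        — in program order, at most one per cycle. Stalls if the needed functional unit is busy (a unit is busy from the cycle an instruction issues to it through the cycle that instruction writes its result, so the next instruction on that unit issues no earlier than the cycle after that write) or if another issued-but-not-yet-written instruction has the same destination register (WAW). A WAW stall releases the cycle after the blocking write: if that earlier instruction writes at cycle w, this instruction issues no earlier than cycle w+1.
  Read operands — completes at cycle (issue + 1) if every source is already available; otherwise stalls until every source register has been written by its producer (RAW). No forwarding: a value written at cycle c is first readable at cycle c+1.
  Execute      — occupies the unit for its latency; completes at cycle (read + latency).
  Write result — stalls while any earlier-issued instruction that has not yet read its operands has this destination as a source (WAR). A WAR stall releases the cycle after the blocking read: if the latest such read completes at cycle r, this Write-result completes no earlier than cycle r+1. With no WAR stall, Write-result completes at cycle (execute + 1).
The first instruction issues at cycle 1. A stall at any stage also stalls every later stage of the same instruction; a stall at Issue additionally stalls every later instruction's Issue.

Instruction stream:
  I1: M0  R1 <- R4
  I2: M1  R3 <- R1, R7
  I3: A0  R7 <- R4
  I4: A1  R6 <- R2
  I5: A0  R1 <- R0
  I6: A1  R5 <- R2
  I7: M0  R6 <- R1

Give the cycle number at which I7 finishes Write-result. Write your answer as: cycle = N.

1) issue 1, read 2, done 7, write 8
2) issue 2, read 9, done 14, write 15  <RAW R1: wait I1 write@8>
3) issue 3, read 4, done 5, write 10  <WAR R7: wait I2 read@9>
4) issue 4, read 5, done 7, write 8
5) issue 11, read 12, done 13, write 14  <struct: A0 busy until I3 writes@10>
6) issue 12, read 13, done 15, write 16
7) issue 13, read 15, done 20, write 21  <RAW R1: wait I5 write@14>

cycle = 21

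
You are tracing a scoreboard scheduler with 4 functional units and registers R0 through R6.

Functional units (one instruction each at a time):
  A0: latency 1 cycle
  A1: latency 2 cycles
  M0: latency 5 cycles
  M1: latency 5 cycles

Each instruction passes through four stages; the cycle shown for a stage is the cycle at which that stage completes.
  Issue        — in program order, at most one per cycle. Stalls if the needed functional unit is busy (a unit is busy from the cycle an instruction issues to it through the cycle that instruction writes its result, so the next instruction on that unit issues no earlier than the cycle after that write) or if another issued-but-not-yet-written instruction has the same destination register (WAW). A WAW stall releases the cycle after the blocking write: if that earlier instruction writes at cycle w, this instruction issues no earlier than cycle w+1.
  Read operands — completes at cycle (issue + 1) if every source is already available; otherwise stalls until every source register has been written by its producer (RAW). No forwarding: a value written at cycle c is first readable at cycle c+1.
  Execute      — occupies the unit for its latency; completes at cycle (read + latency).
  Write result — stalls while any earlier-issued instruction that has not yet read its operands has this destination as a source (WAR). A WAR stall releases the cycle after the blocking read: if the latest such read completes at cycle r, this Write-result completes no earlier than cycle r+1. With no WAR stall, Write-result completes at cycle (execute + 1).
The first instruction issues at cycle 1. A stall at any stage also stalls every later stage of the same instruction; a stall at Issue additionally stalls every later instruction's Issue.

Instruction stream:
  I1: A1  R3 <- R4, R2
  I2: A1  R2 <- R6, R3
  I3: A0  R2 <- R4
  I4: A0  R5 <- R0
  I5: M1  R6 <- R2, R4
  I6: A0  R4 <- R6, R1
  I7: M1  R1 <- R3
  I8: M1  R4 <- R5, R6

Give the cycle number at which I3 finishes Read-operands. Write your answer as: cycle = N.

cycle = 12

cycle 1: I1 dispatched to A1
cycle 2: I1 operands ready
cycle 4: I1 complete
cycle 5: R3←I1
cycle 6: I2 dispatched to A1
cycle 7: I2 operands ready
cycle 9: I2 complete
cycle 10: R2←I2
cycle 11: I3 dispatched to A0
cycle 12: I3 operands ready
cycle 13: I3 complete
cycle 14: R2←I3
cycle 15: I4 dispatched to A0
cycle 16: I4 operands ready, I5 dispatched to M1
cycle 17: I4 complete, I5 operands ready
cycle 18: R5←I4
cycle 19: I6 dispatched to A0
cycle 22: I5 complete
cycle 23: R6←I5
cycle 24: I6 operands ready, I7 dispatched to M1
cycle 25: I6 complete, I7 operands ready
cycle 26: R4←I6
cycle 30: I7 complete
cycle 31: R1←I7
cycle 32: I8 dispatched to M1
cycle 33: I8 operands ready
cycle 38: I8 complete
cycle 39: R4←I8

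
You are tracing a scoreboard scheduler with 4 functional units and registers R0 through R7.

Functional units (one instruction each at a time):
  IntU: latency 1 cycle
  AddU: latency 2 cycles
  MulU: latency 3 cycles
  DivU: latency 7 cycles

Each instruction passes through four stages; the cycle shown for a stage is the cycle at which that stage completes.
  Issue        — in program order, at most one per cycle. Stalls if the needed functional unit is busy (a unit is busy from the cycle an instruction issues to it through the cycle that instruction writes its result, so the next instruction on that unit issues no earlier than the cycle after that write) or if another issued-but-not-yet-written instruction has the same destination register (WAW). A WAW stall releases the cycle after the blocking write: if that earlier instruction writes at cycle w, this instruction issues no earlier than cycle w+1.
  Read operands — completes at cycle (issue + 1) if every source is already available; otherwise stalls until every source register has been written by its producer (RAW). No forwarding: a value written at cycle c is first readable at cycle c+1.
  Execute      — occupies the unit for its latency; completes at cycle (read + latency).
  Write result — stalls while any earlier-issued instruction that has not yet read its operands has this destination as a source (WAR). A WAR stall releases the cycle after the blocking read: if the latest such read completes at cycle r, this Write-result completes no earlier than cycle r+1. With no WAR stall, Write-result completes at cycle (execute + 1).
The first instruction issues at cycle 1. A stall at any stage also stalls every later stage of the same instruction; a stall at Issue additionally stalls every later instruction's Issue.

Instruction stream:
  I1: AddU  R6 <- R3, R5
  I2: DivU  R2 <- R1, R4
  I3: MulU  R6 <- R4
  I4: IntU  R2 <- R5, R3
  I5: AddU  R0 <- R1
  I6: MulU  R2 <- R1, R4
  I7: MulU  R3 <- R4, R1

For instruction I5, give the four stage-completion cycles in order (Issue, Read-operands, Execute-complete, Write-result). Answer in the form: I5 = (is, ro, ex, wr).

I5 = (13, 14, 16, 17)

cycle 1: I1 dispatched to AddU
cycle 2: I1 operands ready; I2 dispatched to DivU
cycle 3: I2 operands ready
cycle 4: I1 complete
cycle 5: R6←I1
cycle 6: I3 dispatched to MulU
cycle 7: I3 operands ready
cycle 10: I2 complete; I3 complete
cycle 11: R2←I2; R6←I3
cycle 12: I4 dispatched to IntU
cycle 13: I4 operands ready; I5 dispatched to AddU
cycle 14: I4 complete; I5 operands ready
cycle 15: R2←I4
cycle 16: I5 complete; I6 dispatched to MulU
cycle 17: R0←I5; I6 operands ready
cycle 20: I6 complete
cycle 21: R2←I6
cycle 22: I7 dispatched to MulU
cycle 23: I7 operands ready
cycle 26: I7 complete
cycle 27: R3←I7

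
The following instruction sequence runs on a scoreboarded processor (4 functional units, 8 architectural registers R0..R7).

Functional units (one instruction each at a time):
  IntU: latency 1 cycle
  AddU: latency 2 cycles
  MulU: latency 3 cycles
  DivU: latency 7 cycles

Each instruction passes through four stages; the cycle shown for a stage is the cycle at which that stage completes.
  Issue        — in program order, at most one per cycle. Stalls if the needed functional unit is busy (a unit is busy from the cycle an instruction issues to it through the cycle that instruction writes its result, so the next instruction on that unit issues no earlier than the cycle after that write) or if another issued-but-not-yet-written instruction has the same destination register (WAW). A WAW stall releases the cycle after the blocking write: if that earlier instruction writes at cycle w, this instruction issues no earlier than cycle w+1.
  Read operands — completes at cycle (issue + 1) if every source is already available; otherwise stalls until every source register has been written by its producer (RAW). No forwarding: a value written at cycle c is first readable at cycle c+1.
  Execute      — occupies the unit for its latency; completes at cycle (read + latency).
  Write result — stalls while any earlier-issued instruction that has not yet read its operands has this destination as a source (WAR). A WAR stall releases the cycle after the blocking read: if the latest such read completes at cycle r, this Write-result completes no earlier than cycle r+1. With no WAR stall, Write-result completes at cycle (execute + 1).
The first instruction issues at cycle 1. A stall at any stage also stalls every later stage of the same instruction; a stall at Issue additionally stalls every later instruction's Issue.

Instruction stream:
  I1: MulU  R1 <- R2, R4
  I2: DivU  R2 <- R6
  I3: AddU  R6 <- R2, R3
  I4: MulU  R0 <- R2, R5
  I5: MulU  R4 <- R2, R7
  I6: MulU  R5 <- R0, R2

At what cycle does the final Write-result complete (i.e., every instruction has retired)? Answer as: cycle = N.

cycle = 28

  I1 | 1 | 2 | 5 | 6
  I2 | 2 | 3 | 10 | 11
  I3 | 3 | 12 | 14 | 15   RAW R2: wait I2 write@11
  I4 | 7 | 12 | 15 | 16   struct: MulU busy until I1 writes@6 · RAW R2: wait I2 write@11
  I5 | 17 | 18 | 21 | 22   struct: MulU busy until I4 writes@16
  I6 | 23 | 24 | 27 | 28   struct: MulU busy until I5 writes@22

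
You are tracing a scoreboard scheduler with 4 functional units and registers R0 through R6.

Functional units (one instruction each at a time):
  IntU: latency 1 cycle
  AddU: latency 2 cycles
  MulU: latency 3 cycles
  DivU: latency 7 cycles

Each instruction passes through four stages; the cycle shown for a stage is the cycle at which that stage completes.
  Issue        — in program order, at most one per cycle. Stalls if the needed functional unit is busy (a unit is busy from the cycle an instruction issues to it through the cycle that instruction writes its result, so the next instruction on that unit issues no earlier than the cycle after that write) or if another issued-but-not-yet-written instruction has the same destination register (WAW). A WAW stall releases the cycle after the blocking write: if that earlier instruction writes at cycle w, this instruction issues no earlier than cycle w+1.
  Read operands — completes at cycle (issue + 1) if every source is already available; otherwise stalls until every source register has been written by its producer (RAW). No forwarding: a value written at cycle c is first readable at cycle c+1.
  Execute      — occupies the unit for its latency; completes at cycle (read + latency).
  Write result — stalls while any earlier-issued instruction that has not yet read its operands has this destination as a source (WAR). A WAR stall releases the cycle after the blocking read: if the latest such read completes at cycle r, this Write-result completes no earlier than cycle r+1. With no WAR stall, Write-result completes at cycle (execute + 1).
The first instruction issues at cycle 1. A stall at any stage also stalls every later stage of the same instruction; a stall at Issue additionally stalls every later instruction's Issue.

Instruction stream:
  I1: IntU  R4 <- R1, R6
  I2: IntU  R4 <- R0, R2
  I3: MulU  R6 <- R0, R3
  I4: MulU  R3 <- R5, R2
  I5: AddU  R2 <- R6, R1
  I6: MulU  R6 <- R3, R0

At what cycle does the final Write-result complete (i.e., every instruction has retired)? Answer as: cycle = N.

cycle = 23

[I1] 1/2/3/4
[I2] 5/6/7/8  (struct: IntU busy until I1 writes@4)
[I3] 6/7/10/11
[I4] 12/13/16/17  (struct: MulU busy until I3 writes@11)
[I5] 13/14/16/17
[I6] 18/19/22/23  (struct: MulU busy until I4 writes@17)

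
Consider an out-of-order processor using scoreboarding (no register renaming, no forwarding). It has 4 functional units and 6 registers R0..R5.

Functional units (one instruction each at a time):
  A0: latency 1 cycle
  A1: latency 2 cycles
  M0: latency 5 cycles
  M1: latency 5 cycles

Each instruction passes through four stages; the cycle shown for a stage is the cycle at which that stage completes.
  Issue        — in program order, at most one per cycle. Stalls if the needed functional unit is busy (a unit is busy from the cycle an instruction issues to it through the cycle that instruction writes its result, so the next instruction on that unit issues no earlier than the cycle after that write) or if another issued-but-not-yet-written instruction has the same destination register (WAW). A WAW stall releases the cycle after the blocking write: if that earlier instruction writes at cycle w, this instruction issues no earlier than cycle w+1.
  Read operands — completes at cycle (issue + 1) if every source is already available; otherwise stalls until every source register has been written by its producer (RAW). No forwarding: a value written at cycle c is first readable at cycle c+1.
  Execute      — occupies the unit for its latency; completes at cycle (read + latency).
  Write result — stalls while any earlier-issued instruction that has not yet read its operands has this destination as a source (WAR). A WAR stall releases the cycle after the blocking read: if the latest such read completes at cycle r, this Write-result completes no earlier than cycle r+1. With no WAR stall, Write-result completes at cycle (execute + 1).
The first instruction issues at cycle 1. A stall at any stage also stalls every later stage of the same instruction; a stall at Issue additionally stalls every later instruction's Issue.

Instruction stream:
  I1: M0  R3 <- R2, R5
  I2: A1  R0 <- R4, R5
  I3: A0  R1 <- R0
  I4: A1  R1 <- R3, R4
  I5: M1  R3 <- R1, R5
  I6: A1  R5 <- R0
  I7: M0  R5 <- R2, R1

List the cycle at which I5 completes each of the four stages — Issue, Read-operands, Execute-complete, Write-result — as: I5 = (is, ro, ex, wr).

I5 = (11, 15, 20, 21)

1) issue 1, read 2, done 7, write 8
2) issue 2, read 3, done 5, write 6
3) issue 3, read 7, done 8, write 9  <RAW R0: wait I2 write@6>
4) issue 10, read 11, done 13, write 14  <WAW R1: wait I3 write@9>
5) issue 11, read 15, done 20, write 21  <RAW R1: wait I4 write@14>
6) issue 15, read 16, done 18, write 19  <struct: A1 busy until I4 writes@14>
7) issue 20, read 21, done 26, write 27  <WAW R5: wait I6 write@19>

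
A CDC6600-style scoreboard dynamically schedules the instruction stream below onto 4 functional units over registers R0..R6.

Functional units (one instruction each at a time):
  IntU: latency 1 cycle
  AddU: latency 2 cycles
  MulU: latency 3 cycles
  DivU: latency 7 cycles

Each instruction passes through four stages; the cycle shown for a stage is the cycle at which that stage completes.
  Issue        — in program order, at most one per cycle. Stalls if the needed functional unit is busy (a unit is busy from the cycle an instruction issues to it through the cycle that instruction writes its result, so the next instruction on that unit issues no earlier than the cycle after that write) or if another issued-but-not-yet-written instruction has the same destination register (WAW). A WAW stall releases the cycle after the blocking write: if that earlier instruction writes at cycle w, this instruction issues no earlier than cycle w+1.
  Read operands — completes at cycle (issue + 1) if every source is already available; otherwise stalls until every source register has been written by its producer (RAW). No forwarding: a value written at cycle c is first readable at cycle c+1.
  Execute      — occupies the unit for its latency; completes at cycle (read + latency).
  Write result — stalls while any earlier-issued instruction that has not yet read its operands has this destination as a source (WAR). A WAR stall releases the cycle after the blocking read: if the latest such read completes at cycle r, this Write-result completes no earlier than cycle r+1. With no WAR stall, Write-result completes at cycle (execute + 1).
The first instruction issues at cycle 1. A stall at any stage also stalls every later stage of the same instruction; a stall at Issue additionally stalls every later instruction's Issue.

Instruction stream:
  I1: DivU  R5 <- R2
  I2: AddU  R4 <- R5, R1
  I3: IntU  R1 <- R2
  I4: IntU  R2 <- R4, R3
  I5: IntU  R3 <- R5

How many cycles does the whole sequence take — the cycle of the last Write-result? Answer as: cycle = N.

cycle = 21

cycle 1: I1→DivU
cycle 2: I1 RO; I2→AddU
cycle 3: I3→IntU
cycle 4: I3 RO
cycle 5: I3 EX
cycle 9: I1 EX
cycle 10: I1 WR R5
cycle 11: I2 RO
cycle 12: I3 WR R1
cycle 13: I2 EX; I4→IntU
cycle 14: I2 WR R4
cycle 15: I4 RO
cycle 16: I4 EX
cycle 17: I4 WR R2
cycle 18: I5→IntU
cycle 19: I5 RO
cycle 20: I5 EX
cycle 21: I5 WR R3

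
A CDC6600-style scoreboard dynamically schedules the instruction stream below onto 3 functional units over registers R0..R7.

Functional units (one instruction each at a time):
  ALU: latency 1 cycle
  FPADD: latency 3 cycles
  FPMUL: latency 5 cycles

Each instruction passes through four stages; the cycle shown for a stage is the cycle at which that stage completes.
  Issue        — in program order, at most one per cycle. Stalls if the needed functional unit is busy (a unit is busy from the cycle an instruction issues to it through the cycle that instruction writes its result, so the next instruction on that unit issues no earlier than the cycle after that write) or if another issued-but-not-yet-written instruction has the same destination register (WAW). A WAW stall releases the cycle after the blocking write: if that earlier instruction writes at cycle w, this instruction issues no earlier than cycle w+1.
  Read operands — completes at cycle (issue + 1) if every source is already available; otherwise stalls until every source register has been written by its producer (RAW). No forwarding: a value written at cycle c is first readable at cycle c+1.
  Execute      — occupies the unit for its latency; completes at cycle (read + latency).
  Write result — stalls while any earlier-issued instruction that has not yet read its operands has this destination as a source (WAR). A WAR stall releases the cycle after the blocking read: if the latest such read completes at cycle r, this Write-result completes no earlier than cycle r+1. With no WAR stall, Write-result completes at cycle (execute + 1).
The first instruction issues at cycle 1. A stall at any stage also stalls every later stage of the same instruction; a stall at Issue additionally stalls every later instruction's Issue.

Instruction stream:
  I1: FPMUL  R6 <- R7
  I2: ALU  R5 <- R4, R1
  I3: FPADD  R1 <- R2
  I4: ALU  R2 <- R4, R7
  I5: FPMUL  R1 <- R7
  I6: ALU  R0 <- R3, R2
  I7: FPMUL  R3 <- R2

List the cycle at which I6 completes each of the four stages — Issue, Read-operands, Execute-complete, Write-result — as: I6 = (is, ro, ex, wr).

[1] issue I1 (FPMUL)
[2] I1 read-ops, issue I2 (ALU)
[3] I2 read-ops, issue I3 (FPADD)
[4] I2 finished on ALU, I3 read-ops
[5] I2→R5
[6] issue I4 (ALU)
[7] I1 finished on FPMUL, I3 finished on FPADD, I4 read-ops
[8] I1→R6, I3→R1, I4 finished on ALU
[9] I4→R2, issue I5 (FPMUL)
[10] I5 read-ops, issue I6 (ALU)
[11] I6 read-ops
[12] I6 finished on ALU
[13] I6→R0
[15] I5 finished on FPMUL
[16] I5→R1
[17] issue I7 (FPMUL)
[18] I7 read-ops
[23] I7 finished on FPMUL
[24] I7→R3

I6 = (10, 11, 12, 13)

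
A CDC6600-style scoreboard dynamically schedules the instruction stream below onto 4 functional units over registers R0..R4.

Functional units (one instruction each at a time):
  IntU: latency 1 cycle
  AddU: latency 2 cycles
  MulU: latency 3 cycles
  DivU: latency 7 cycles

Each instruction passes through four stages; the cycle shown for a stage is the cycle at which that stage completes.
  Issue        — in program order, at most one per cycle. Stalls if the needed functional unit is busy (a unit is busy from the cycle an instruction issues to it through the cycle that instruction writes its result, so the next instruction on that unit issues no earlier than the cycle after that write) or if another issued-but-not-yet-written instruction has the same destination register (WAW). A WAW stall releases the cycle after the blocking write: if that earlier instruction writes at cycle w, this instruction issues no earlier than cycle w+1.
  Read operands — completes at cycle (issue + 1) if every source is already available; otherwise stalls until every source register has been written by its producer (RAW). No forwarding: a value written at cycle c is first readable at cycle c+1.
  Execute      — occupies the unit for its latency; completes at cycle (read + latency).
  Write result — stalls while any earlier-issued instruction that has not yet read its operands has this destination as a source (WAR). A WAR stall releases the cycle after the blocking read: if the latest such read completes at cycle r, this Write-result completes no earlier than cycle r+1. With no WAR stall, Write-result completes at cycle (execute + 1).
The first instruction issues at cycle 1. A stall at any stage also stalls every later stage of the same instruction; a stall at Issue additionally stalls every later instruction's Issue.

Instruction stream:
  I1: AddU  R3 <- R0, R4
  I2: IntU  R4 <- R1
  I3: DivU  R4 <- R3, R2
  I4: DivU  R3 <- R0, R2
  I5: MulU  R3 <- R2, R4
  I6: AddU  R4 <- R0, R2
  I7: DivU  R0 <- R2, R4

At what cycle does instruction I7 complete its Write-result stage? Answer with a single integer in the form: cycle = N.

I1 -> (1, 2, 4, 5)
I2 -> (2, 3, 4, 5)
I3 -> (6, 7, 14, 15)  // WAW R4: wait I2 write@5
I4 -> (16, 17, 24, 25)  // struct: DivU busy until I3 writes@15
I5 -> (26, 27, 30, 31)  // WAW R3: wait I4 write@25
I6 -> (27, 28, 30, 31)
I7 -> (28, 32, 39, 40)  // RAW R4: wait I6 write@31

cycle = 40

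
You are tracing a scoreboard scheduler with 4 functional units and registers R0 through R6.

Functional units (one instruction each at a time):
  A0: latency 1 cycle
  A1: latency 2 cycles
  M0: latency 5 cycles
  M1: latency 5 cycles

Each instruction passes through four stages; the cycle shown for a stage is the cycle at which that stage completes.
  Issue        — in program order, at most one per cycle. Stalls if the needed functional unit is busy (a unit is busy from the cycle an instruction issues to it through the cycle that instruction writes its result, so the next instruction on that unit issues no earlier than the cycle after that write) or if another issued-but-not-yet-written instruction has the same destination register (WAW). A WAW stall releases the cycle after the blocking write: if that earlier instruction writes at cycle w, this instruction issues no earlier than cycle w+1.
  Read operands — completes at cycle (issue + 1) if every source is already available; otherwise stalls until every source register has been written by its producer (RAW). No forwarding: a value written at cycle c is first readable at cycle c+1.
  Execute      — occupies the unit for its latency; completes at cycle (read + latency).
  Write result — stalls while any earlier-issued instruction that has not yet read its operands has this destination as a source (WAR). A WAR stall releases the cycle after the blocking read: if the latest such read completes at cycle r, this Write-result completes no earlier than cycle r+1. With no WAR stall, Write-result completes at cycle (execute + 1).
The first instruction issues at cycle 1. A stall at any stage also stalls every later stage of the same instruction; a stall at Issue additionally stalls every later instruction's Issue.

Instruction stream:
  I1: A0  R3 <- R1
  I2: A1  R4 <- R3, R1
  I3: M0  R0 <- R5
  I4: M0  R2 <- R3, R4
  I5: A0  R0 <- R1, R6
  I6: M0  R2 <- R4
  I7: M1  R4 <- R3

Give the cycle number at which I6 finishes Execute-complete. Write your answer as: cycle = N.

cycle = 25

  I1 | 1 | 2 | 3 | 4
  I2 | 2 | 5 | 7 | 8   RAW R3: wait I1 write@4
  I3 | 3 | 4 | 9 | 10
  I4 | 11 | 12 | 17 | 18   struct: M0 busy until I3 writes@10
  I5 | 12 | 13 | 14 | 15
  I6 | 19 | 20 | 25 | 26   struct: M0 busy until I4 writes@18
  I7 | 20 | 21 | 26 | 27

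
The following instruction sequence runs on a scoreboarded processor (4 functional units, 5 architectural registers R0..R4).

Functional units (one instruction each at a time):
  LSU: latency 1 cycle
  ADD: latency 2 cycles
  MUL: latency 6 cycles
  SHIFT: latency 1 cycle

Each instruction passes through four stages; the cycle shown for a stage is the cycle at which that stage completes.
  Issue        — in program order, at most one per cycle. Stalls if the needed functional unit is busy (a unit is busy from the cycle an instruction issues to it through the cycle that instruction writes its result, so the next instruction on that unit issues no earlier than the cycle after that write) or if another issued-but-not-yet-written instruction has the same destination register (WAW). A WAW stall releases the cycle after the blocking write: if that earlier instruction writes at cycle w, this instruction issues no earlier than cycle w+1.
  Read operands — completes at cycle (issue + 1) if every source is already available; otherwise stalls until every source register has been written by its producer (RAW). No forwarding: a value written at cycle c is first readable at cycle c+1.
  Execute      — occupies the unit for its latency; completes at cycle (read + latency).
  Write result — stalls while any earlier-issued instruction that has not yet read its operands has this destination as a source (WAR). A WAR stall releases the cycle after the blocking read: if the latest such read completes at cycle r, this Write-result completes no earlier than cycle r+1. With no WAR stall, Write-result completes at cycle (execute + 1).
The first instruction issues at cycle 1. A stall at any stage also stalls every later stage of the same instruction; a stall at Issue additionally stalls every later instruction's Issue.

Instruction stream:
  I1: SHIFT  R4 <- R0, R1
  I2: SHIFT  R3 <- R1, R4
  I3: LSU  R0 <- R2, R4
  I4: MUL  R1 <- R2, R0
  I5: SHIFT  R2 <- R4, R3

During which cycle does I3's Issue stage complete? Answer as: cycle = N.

  I1 | 1 | 2 | 3 | 4
  I2 | 5 | 6 | 7 | 8   struct: SHIFT busy until I1 writes@4
  I3 | 6 | 7 | 8 | 9
  I4 | 7 | 10 | 16 | 17   RAW R0: wait I3 write@9
  I5 | 9 | 10 | 11 | 12   struct: SHIFT busy until I2 writes@8

cycle = 6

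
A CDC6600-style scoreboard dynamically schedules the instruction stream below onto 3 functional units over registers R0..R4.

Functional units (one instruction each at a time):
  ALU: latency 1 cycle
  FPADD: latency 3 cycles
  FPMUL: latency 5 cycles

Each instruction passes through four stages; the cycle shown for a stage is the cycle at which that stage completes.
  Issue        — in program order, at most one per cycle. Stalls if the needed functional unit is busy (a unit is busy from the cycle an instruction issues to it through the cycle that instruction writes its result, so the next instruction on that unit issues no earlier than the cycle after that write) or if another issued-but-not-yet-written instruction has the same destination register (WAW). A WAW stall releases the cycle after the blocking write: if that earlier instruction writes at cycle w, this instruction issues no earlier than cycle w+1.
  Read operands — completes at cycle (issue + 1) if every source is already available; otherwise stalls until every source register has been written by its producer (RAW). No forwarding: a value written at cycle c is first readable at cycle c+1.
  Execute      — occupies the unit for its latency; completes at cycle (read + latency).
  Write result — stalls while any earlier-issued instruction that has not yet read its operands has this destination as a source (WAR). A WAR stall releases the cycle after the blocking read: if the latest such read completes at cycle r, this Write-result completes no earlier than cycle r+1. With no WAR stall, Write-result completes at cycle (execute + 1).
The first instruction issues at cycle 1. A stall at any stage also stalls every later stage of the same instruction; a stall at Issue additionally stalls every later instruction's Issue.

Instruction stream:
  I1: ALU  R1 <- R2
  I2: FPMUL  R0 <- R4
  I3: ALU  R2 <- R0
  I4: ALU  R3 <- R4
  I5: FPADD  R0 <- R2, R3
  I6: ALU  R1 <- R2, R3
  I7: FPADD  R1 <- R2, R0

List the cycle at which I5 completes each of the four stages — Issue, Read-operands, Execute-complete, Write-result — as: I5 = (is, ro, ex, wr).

cycle 1: I1→ALU
cycle 2: I1 RO; I2→FPMUL
cycle 3: I1 EX; I2 RO
cycle 4: I1 WR R1
cycle 5: I3→ALU
cycle 8: I2 EX
cycle 9: I2 WR R0
cycle 10: I3 RO
cycle 11: I3 EX
cycle 12: I3 WR R2
cycle 13: I4→ALU
cycle 14: I4 RO; I5→FPADD
cycle 15: I4 EX
cycle 16: I4 WR R3
cycle 17: I5 RO; I6→ALU
cycle 18: I6 RO
cycle 19: I6 EX
cycle 20: I5 EX; I6 WR R1
cycle 21: I5 WR R0
cycle 22: I7→FPADD
cycle 23: I7 RO
cycle 26: I7 EX
cycle 27: I7 WR R1

I5 = (14, 17, 20, 21)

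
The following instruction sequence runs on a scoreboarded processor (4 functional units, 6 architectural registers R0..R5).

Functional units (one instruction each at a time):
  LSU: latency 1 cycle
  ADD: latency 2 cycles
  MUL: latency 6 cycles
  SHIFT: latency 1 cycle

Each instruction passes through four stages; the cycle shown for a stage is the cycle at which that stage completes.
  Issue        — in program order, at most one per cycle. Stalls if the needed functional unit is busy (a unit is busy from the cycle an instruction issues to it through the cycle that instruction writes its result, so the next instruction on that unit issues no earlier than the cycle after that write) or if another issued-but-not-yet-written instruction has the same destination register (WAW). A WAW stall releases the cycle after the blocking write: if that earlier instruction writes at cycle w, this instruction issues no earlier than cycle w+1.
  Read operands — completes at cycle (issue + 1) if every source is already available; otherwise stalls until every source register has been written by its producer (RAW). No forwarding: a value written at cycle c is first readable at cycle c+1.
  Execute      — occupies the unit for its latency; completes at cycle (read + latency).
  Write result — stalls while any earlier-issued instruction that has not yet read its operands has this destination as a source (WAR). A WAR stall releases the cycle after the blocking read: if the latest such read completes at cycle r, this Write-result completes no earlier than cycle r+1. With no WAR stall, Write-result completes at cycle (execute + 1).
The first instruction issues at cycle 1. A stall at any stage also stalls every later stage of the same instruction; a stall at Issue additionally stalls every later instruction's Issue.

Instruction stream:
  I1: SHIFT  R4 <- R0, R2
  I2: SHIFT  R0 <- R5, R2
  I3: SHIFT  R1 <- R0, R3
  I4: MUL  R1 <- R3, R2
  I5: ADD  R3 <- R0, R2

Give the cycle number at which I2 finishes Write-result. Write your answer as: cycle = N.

I1  is:1  ro:2  ex:3  wr:4
I2  is:5  ro:6  ex:7  wr:8  — struct: SHIFT busy until I1 writes@4
I3  is:9  ro:10  ex:11  wr:12  — struct: SHIFT busy until I2 writes@8
I4  is:13  ro:14  ex:20  wr:21  — WAW R1: wait I3 write@12
I5  is:14  ro:15  ex:17  wr:18

cycle = 8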